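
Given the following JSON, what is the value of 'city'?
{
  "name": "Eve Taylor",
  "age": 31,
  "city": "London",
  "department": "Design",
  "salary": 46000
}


Looking up field 'city'
Value: London

London


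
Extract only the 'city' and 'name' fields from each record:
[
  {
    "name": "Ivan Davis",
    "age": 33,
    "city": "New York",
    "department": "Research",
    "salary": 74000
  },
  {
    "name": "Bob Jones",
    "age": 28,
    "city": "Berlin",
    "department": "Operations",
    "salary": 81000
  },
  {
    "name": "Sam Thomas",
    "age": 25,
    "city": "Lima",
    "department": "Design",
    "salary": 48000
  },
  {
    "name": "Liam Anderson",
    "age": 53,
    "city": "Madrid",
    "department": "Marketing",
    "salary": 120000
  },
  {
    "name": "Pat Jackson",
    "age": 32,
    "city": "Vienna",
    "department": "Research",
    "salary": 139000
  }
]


Original: 5 records with fields: name, age, city, department, salary
Keep: ['city', 'name']
Drop: ['age', 'department', 'salary']
Result: 5 records, 2 fields each

[
  {
    "city": "New York",
    "name": "Ivan Davis"
  },
  {
    "city": "Berlin",
    "name": "Bob Jones"
  },
  {
    "city": "Lima",
    "name": "Sam Thomas"
  },
  {
    "city": "Madrid",
    "name": "Liam Anderson"
  },
  {
    "city": "Vienna",
    "name": "Pat Jackson"
  }
]


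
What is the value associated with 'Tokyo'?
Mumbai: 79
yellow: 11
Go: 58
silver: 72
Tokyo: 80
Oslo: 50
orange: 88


Looking up key 'Tokyo'
Value: 80

80


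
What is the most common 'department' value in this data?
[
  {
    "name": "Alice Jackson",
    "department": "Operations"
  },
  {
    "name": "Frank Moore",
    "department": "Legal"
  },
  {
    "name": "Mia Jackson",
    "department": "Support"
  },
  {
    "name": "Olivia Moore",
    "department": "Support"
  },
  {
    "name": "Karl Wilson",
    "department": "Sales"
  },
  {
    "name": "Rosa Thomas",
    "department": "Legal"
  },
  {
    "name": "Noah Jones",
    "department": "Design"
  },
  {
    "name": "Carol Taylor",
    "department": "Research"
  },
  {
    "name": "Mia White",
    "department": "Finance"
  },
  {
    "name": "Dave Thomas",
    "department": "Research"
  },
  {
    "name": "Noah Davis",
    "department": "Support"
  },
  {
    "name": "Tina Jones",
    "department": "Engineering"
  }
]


Counting 'department' values across 12 records:

  Support: 3 ###
  Legal: 2 ##
  Research: 2 ##
  Operations: 1 #
  Sales: 1 #
  Design: 1 #
  Finance: 1 #
  Engineering: 1 #

Most common: Support (3 times)

Support (3 times)


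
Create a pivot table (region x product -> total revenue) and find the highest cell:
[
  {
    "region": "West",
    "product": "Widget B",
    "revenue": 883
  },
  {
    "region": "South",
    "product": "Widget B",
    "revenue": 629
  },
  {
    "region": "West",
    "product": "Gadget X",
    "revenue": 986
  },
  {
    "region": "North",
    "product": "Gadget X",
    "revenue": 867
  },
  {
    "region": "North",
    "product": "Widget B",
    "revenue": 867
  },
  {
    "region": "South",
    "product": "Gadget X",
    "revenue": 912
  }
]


Pivot: region (rows) x product (columns) -> total revenue

     Gadget X      Widget B    
North          867           867  
South          912           629  
West           986           883  

Highest: West / Gadget X = $986

West / Gadget X = $986


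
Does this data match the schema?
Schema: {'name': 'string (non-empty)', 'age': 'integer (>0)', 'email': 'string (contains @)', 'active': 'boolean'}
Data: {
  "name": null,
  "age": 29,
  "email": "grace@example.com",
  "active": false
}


Validating each field against schema:
  name: FAIL (null is not a string)
  age: OK (positive integer)
  email: OK (string with @)
  active: OK (boolean)

Result: INVALID (1 error: name)

INVALID (1 error: name)


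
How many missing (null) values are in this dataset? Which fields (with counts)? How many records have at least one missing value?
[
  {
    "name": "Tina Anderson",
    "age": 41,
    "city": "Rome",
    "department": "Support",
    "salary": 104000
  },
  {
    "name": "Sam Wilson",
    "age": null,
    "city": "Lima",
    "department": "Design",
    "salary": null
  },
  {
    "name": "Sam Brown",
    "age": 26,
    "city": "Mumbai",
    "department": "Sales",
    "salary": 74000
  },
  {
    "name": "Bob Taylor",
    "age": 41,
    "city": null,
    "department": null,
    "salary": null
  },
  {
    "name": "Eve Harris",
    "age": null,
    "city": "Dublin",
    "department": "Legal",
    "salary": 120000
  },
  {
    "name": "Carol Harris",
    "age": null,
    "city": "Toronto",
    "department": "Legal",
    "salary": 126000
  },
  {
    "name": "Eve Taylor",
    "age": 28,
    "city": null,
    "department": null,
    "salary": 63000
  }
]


Checking for missing (null) values in 7 records:

  Tina Anderson: complete
  Sam Wilson: age, salary
  Sam Brown: complete
  Bob Taylor: city, department, salary
  Eve Harris: age
  Carol Harris: age
  Eve Taylor: city, department

Per field:
  name: 0 missing
  age: 3 missing
  city: 2 missing
  department: 2 missing
  salary: 2 missing

Total missing values: 9
Records with any missing: 5

9 missing values (age: 3, city: 2, department: 2, salary: 2); 5 incomplete records


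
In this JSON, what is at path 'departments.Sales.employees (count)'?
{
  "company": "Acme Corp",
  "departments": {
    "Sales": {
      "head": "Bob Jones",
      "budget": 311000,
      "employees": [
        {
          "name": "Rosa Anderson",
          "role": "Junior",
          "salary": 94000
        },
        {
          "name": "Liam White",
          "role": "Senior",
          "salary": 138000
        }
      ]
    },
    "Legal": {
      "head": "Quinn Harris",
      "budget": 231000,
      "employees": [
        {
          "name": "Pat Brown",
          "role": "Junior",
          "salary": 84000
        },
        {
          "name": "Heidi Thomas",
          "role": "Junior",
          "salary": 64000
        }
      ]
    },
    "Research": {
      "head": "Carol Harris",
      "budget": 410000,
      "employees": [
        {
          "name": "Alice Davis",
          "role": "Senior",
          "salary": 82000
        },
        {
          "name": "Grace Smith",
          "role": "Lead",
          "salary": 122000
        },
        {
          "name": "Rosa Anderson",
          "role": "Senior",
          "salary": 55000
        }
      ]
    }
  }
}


Path: departments.Sales.employees (count)

Navigate:
  -> departments
  -> Sales
  -> employees (array, length 2)

2


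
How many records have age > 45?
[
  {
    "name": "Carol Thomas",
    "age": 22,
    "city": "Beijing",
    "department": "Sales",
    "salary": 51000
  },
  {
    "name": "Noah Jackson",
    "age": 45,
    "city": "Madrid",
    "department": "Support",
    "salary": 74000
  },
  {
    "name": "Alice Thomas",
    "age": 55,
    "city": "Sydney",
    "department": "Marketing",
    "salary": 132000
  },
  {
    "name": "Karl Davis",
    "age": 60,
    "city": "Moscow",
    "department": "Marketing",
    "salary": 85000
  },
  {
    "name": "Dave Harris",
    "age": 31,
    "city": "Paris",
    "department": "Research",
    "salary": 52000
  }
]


Data: 5 records
Condition: age > 45

Checking each record:
  Carol Thomas: 22
  Noah Jackson: 45
  Alice Thomas: 55 MATCH
  Karl Davis: 60 MATCH
  Dave Harris: 31

Count: 2

2


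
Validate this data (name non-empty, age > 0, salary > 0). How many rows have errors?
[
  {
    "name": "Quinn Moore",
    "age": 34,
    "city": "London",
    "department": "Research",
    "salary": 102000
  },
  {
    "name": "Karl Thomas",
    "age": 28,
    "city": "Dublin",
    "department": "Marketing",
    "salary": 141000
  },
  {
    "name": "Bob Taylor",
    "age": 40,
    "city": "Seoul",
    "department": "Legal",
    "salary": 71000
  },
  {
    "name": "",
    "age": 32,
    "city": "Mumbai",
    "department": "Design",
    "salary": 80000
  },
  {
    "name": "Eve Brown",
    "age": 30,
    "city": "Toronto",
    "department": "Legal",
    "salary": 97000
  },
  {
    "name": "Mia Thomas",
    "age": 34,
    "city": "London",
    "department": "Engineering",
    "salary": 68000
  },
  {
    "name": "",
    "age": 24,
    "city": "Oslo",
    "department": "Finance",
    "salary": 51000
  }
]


Validating 7 records:
Rules: name non-empty, age > 0, salary > 0

  Row 1 (Quinn Moore): OK
  Row 2 (Karl Thomas): OK
  Row 3 (Bob Taylor): OK
  Row 4 (???): empty name
  Row 5 (Eve Brown): OK
  Row 6 (Mia Thomas): OK
  Row 7 (???): empty name

Total errors: 2

2 errors


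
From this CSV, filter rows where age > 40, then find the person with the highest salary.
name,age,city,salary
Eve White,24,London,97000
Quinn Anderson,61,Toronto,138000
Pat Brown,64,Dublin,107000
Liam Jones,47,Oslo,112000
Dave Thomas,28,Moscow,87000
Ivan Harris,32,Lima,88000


Filter: age > 40
Sort by: salary (descending)

Filtered records (3):
  Quinn Anderson, age 61, salary $138000
  Liam Jones, age 47, salary $112000
  Pat Brown, age 64, salary $107000

Highest salary: Quinn Anderson ($138000)

Quinn Anderson


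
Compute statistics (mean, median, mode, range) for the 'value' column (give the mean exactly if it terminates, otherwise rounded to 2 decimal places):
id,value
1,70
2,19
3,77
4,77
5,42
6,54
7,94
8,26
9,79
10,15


Data: [70, 19, 77, 77, 42, 54, 94, 26, 79, 15]
Count: 10
Sum: 553
Mean: 553/10 = 55.3
Sorted: [15, 19, 26, 42, 54, 70, 77, 77, 79, 94]
Median: 62.0
Mode: 77 (2 times)
Range: 94 - 15 = 79
Min: 15, Max: 94

mean=55.3, median=62.0, mode=77, range=79


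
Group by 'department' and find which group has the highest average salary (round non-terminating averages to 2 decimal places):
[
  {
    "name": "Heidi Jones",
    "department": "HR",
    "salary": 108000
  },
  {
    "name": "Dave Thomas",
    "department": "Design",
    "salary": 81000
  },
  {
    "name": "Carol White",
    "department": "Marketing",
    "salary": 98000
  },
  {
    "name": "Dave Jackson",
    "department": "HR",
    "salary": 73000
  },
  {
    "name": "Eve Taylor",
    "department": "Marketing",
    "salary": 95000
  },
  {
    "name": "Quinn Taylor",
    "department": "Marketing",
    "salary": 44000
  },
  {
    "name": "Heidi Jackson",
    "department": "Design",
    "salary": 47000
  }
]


Group by: department

Groups:
  Design: 2 people, avg salary = 128000/2 = $64000
  HR: 2 people, avg salary = 181000/2 = $90500
  Marketing: 3 people, avg salary = 237000/3 = $79000

Highest average salary: HR ($90500)

HR ($90500)


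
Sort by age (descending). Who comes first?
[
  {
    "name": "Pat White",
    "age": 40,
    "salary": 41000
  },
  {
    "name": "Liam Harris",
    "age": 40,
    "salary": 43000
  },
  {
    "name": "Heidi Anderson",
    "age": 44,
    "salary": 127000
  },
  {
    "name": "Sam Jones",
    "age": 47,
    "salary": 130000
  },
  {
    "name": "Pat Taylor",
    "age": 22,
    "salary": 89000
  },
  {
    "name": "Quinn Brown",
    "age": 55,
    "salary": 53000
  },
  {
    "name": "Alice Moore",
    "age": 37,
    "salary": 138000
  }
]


Sort by: age (descending)

Sorted order:
  1. Quinn Brown (age = 55)
  2. Sam Jones (age = 47)
  3. Heidi Anderson (age = 44)
  4. Pat White (age = 40)
  5. Liam Harris (age = 40)
  6. Alice Moore (age = 37)
  7. Pat Taylor (age = 22)

First: Quinn Brown

Quinn Brown


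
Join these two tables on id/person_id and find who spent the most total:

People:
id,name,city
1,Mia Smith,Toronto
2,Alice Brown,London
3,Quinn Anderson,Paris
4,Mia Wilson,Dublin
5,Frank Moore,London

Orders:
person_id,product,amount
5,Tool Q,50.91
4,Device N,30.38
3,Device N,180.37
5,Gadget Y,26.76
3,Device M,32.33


Join on: people.id = orders.person_id

Joined rows:
  Frank Moore (London) bought Tool Q for $50.91
  Mia Wilson (Dublin) bought Device N for $30.38
  Quinn Anderson (Paris) bought Device N for $180.37
  Frank Moore (London) bought Gadget Y for $26.76
  Quinn Anderson (Paris) bought Device M for $32.33

Total per person:
  Quinn Anderson: $212.70
  Frank Moore: $77.67
  Mia Wilson: $30.38

Top spender: Quinn Anderson ($212.70)

Quinn Anderson ($212.70)


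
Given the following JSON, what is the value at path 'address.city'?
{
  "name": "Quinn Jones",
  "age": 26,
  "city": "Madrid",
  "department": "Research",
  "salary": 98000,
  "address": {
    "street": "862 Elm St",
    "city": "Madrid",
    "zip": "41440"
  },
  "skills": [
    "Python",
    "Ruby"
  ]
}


Query: address.city
Path: address -> city
Value: Madrid

Madrid


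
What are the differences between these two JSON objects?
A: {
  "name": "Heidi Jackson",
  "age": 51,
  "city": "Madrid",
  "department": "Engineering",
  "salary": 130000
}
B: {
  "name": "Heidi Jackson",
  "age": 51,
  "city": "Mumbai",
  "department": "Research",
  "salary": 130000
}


Comparing each field (in key order):
  name: same
  age: same
  city: DIFFERENT
  department: DIFFERENT
  salary: same
Differences:
  city: Madrid -> Mumbai
  department: Engineering -> Research

2 field(s) changed

2 changes: city, department


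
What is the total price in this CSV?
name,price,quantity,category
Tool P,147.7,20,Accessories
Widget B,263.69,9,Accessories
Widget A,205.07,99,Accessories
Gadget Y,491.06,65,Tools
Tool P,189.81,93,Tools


Computing total price:
Values: [147.7, 263.69, 205.07, 491.06, 189.81]
Sum = 1297.33

1297.33


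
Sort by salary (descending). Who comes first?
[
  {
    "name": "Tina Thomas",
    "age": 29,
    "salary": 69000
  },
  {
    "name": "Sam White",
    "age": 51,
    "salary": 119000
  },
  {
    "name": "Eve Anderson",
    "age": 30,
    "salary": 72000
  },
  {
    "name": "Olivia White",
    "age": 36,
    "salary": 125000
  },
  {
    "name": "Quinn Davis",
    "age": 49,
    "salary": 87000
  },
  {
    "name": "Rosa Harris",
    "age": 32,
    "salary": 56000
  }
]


Sort by: salary (descending)

Sorted order:
  1. Olivia White (salary = 125000)
  2. Sam White (salary = 119000)
  3. Quinn Davis (salary = 87000)
  4. Eve Anderson (salary = 72000)
  5. Tina Thomas (salary = 69000)
  6. Rosa Harris (salary = 56000)

First: Olivia White

Olivia White


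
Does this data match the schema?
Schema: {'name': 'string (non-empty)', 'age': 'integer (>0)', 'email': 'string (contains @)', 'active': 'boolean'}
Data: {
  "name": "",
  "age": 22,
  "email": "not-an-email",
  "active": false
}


Validating each field against schema:
  name: FAIL ("" is an empty string)
  age: OK (positive integer)
  email: FAIL ("not-an-email" does not contain @)
  active: OK (boolean)

Result: INVALID (2 errors: name, email)

INVALID (2 errors: name, email)


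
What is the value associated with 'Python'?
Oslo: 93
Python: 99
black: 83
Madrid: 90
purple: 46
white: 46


Looking up key 'Python'
Value: 99

99


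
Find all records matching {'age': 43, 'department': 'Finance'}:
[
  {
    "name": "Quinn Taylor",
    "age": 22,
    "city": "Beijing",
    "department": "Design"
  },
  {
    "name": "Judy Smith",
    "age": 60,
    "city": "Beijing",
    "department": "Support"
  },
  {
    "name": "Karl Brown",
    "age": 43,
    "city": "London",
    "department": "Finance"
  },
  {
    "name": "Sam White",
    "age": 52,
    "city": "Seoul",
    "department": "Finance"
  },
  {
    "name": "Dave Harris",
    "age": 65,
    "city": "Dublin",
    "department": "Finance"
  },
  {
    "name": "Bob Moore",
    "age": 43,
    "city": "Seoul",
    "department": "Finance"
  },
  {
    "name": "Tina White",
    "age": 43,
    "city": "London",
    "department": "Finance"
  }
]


Search criteria: {'age': 43, 'department': 'Finance'}

Checking 7 records:
  Quinn Taylor: {age: 22, department: Design}
  Judy Smith: {age: 60, department: Support}
  Karl Brown: {age: 43, department: Finance} <-- MATCH
  Sam White: {age: 52, department: Finance}
  Dave Harris: {age: 65, department: Finance}
  Bob Moore: {age: 43, department: Finance} <-- MATCH
  Tina White: {age: 43, department: Finance} <-- MATCH

Matches: ["Karl Brown", "Bob Moore", "Tina White"]

["Karl Brown", "Bob Moore", "Tina White"]


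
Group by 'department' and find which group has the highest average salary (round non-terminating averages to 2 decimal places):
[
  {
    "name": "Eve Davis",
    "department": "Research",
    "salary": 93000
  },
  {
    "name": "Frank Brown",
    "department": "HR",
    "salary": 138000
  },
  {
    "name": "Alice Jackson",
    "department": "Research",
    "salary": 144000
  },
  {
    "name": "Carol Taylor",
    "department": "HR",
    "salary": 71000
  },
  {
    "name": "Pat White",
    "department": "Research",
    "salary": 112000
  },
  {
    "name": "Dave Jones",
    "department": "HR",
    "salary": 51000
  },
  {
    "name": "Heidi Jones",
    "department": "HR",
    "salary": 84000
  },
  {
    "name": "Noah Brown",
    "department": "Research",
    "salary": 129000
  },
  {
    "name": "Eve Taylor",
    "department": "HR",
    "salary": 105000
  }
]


Group by: department

Groups:
  HR: 5 people, avg salary = 449000/5 = $89800
  Research: 4 people, avg salary = 478000/4 = $119500

Highest average salary: Research ($119500)

Research ($119500)


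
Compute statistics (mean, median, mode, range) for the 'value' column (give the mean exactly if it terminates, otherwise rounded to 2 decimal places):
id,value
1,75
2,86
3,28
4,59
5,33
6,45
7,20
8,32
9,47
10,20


Data: [75, 86, 28, 59, 33, 45, 20, 32, 47, 20]
Count: 10
Sum: 445
Mean: 445/10 = 44.5
Sorted: [20, 20, 28, 32, 33, 45, 47, 59, 75, 86]
Median: 39.0
Mode: 20 (2 times)
Range: 86 - 20 = 66
Min: 20, Max: 86

mean=44.5, median=39.0, mode=20, range=66


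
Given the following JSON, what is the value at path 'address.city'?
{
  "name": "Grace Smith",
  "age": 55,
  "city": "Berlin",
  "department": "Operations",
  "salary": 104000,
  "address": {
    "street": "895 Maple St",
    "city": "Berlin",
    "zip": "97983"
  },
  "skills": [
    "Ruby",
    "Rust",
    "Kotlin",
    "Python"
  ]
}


Query: address.city
Path: address -> city
Value: Berlin

Berlin


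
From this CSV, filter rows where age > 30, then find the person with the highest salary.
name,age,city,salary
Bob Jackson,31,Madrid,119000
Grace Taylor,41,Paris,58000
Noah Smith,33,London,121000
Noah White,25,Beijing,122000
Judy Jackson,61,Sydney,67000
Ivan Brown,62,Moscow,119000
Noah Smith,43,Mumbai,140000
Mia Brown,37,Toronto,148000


Filter: age > 30
Sort by: salary (descending)

Filtered records (7):
  Mia Brown, age 37, salary $148000
  Noah Smith, age 43, salary $140000
  Noah Smith, age 33, salary $121000
  Bob Jackson, age 31, salary $119000
  Ivan Brown, age 62, salary $119000
  Judy Jackson, age 61, salary $67000
  Grace Taylor, age 41, salary $58000

Highest salary: Mia Brown ($148000)

Mia Brown


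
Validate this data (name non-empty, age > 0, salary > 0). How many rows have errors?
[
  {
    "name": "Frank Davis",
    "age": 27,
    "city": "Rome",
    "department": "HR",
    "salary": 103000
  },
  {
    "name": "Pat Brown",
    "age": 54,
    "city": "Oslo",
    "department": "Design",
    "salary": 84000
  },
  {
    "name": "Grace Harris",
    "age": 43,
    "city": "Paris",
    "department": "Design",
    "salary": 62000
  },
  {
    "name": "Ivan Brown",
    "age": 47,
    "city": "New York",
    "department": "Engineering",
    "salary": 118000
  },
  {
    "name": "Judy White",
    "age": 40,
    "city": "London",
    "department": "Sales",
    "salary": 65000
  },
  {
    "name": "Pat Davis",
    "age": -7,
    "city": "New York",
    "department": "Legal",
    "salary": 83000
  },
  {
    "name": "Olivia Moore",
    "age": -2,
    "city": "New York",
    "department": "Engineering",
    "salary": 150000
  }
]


Validating 7 records:
Rules: name non-empty, age > 0, salary > 0

  Row 1 (Frank Davis): OK
  Row 2 (Pat Brown): OK
  Row 3 (Grace Harris): OK
  Row 4 (Ivan Brown): OK
  Row 5 (Judy White): OK
  Row 6 (Pat Davis): negative age: -7
  Row 7 (Olivia Moore): negative age: -2

Total errors: 2

2 errors


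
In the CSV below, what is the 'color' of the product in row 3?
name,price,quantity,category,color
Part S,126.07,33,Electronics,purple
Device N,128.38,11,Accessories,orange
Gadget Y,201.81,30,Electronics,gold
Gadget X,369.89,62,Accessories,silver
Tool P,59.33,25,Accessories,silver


Query: Row 3 ('Gadget Y'), column 'color'
Value: gold

gold


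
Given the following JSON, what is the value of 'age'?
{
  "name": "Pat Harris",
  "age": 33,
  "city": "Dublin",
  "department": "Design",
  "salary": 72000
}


Looking up field 'age'
Value: 33

33


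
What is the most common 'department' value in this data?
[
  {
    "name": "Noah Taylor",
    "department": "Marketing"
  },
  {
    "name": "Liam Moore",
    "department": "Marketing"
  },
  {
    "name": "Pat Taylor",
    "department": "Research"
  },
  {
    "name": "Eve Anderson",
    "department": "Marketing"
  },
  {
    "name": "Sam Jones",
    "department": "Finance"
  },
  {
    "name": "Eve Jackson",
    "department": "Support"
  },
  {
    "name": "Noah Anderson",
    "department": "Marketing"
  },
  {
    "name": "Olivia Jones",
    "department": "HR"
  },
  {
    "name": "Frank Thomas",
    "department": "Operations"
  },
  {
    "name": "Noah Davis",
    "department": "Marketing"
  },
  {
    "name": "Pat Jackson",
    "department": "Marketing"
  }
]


Counting 'department' values across 11 records:

  Marketing: 6 ######
  Research: 1 #
  Finance: 1 #
  Support: 1 #
  HR: 1 #
  Operations: 1 #

Most common: Marketing (6 times)

Marketing (6 times)


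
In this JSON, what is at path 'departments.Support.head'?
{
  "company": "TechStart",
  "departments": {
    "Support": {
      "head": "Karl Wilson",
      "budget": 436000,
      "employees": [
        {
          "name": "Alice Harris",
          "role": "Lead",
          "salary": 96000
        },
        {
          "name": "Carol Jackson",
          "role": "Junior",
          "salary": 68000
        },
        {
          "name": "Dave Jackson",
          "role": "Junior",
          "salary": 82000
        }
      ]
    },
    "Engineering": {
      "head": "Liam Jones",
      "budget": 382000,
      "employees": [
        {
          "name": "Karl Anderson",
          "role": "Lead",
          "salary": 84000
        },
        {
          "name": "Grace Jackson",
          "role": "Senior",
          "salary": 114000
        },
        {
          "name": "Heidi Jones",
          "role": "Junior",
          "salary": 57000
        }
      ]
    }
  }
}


Path: departments.Support.head

Navigate:
  -> departments
  -> Support
  -> head = 'Karl Wilson'

Karl Wilson


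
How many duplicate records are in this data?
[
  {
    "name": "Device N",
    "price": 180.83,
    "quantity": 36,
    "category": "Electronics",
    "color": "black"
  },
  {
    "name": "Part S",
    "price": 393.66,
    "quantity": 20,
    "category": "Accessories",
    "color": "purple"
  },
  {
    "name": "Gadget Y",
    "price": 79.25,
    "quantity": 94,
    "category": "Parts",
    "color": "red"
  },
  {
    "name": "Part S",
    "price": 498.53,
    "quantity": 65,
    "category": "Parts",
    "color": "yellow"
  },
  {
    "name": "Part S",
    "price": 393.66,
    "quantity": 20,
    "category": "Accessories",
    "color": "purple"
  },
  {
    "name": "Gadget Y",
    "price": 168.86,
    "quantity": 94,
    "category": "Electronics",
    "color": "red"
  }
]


Checking 6 records for duplicates:

  Row 1: Device N ($180.83, qty 36)
  Row 2: Part S ($393.66, qty 20)
  Row 3: Gadget Y ($79.25, qty 94)
  Row 4: Part S ($498.53, qty 65)
  Row 5: Part S ($393.66, qty 20) <-- DUPLICATE
  Row 6: Gadget Y ($168.86, qty 94)

Duplicates found: 1
Unique records: 5

1 duplicates, 5 unique


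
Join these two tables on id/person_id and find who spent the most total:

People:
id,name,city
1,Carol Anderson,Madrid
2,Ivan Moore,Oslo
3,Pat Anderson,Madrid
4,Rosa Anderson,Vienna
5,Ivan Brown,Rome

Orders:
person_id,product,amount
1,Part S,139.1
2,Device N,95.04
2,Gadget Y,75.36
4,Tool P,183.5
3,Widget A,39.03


Join on: people.id = orders.person_id

Joined rows:
  Carol Anderson (Madrid) bought Part S for $139.1
  Ivan Moore (Oslo) bought Device N for $95.04
  Ivan Moore (Oslo) bought Gadget Y for $75.36
  Rosa Anderson (Vienna) bought Tool P for $183.5
  Pat Anderson (Madrid) bought Widget A for $39.03

Total per person:
  Rosa Anderson: $183.50
  Ivan Moore: $170.40
  Carol Anderson: $139.10
  Pat Anderson: $39.03

Top spender: Rosa Anderson ($183.50)

Rosa Anderson ($183.50)


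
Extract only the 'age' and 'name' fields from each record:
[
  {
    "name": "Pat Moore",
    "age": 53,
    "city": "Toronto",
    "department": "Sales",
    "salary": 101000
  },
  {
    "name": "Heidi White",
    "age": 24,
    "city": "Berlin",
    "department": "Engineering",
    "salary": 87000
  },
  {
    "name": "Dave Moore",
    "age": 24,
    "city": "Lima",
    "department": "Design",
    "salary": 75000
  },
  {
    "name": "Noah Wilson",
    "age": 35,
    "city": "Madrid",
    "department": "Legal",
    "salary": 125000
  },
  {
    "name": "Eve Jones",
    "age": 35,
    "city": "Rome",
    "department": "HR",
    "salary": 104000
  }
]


Original: 5 records with fields: name, age, city, department, salary
Keep: ['age', 'name']
Drop: ['city', 'department', 'salary']
Result: 5 records, 2 fields each

[
  {
    "age": 53,
    "name": "Pat Moore"
  },
  {
    "age": 24,
    "name": "Heidi White"
  },
  {
    "age": 24,
    "name": "Dave Moore"
  },
  {
    "age": 35,
    "name": "Noah Wilson"
  },
  {
    "age": 35,
    "name": "Eve Jones"
  }
]


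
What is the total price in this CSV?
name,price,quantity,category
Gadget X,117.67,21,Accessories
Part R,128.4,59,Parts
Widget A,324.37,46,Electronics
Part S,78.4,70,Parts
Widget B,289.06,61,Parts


Computing total price:
Values: [117.67, 128.4, 324.37, 78.4, 289.06]
Sum = 937.90

937.90


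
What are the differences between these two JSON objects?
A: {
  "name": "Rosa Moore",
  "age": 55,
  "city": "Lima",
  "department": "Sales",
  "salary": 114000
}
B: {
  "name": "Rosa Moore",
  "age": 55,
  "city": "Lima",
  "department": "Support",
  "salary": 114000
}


Comparing each field (in key order):
  name: same
  age: same
  city: same
  department: DIFFERENT
  salary: same
Differences:
  department: Sales -> Support

1 field(s) changed

1 change: department


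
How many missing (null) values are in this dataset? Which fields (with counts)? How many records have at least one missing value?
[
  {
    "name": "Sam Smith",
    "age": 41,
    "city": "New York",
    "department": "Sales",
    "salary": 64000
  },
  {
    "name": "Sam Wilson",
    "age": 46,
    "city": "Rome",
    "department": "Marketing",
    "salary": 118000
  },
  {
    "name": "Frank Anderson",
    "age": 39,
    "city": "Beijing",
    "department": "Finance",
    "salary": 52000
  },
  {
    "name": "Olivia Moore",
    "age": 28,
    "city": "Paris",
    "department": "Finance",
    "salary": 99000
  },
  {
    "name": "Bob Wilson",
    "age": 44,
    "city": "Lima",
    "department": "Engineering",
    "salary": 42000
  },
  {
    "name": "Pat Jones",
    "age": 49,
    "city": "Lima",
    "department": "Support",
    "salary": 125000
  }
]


Checking for missing (null) values in 6 records:

  Sam Smith: complete
  Sam Wilson: complete
  Frank Anderson: complete
  Olivia Moore: complete
  Bob Wilson: complete
  Pat Jones: complete

Per field:
  name: 0 missing
  age: 0 missing
  city: 0 missing
  department: 0 missing
  salary: 0 missing

Total missing values: 0
Records with any missing: 0

0 missing values (none); 0 incomplete records


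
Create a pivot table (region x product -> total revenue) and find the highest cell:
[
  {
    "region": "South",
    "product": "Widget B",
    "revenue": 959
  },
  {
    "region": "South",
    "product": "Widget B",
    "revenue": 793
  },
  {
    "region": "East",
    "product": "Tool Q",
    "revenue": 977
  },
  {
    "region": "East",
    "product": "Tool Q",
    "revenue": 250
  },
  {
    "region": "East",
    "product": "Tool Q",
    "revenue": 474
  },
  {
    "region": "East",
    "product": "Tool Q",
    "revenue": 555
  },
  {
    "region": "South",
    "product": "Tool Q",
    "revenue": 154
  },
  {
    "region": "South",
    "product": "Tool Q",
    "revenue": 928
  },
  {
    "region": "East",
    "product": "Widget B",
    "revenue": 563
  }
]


Pivot: region (rows) x product (columns) -> total revenue

     Tool Q        Widget B    
East          2256           563  
South         1082          1752  

Highest: East / Tool Q = $2256

East / Tool Q = $2256


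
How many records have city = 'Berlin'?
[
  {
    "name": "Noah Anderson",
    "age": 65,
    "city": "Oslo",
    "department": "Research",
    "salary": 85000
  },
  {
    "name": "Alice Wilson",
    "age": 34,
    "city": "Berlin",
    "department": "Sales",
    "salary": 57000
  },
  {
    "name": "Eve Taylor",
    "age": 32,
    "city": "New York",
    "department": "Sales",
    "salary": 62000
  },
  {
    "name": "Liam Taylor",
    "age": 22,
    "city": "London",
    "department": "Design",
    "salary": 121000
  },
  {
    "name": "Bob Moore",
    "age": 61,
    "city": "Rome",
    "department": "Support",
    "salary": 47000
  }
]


Data: 5 records
Condition: city = 'Berlin'

Checking each record:
  Noah Anderson: Oslo
  Alice Wilson: Berlin MATCH
  Eve Taylor: New York
  Liam Taylor: London
  Bob Moore: Rome

Count: 1

1


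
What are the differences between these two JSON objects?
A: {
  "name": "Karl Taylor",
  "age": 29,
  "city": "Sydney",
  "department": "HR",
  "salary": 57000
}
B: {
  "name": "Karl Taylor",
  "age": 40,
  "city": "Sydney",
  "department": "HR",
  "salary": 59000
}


Comparing each field (in key order):
  name: same
  age: DIFFERENT
  city: same
  department: same
  salary: DIFFERENT
Differences:
  age: 29 -> 40
  salary: 57000 -> 59000

2 field(s) changed

2 changes: age, salary


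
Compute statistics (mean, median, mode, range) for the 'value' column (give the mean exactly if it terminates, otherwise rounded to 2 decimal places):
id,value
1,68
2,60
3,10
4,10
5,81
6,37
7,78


Data: [68, 60, 10, 10, 81, 37, 78]
Count: 7
Sum: 344
Mean: 344/7 ≈ 49.14 (rounded to 2 decimal places)
Sorted: [10, 10, 37, 60, 68, 78, 81]
Median: 60.0
Mode: 10 (2 times)
Range: 81 - 10 = 71
Min: 10, Max: 81

mean≈49.14, median=60.0, mode=10, range=71


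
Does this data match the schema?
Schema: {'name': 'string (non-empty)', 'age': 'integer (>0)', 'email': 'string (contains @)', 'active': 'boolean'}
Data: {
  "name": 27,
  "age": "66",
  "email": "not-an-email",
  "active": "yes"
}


Validating each field against schema:
  name: FAIL (27 is not a string)
  age: FAIL ("66" is not an integer)
  email: FAIL ("not-an-email" does not contain @)
  active: FAIL ("yes" is not a boolean)

Result: INVALID (4 errors: name, age, email, active)

INVALID (4 errors: name, age, email, active)


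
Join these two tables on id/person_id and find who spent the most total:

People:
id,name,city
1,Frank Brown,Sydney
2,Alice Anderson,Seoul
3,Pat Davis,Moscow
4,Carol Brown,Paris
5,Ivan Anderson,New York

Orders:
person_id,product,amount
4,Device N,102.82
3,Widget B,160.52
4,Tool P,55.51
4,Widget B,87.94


Join on: people.id = orders.person_id

Joined rows:
  Carol Brown (Paris) bought Device N for $102.82
  Pat Davis (Moscow) bought Widget B for $160.52
  Carol Brown (Paris) bought Tool P for $55.51
  Carol Brown (Paris) bought Widget B for $87.94

Total per person:
  Carol Brown: $246.27
  Pat Davis: $160.52

Top spender: Carol Brown ($246.27)

Carol Brown ($246.27)


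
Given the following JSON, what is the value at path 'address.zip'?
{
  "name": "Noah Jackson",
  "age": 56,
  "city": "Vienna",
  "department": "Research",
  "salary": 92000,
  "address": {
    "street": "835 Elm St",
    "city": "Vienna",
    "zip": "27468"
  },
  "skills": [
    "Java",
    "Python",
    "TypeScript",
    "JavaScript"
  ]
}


Query: address.zip
Path: address -> zip
Value: 27468

27468


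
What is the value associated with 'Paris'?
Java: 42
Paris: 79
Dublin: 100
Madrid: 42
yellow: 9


Looking up key 'Paris'
Value: 79

79


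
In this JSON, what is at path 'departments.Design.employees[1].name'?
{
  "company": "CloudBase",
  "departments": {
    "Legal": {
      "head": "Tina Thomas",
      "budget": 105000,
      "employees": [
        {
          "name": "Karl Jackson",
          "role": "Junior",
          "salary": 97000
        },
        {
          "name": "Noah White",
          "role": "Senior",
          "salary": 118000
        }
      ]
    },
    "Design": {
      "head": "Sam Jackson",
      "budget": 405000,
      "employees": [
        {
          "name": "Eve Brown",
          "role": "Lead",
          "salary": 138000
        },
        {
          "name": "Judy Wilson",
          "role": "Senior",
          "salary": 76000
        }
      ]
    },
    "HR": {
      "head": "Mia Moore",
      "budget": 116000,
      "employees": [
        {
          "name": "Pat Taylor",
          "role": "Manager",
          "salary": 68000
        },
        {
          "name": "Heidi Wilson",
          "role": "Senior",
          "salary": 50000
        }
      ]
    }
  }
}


Path: departments.Design.employees[1].name

Navigate:
  -> departments
  -> Design
  -> employees[1].name = 'Judy Wilson'

Judy Wilson


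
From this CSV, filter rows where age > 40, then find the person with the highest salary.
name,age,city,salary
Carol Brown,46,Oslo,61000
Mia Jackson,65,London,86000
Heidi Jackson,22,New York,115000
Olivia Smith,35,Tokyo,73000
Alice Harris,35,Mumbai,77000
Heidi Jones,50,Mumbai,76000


Filter: age > 40
Sort by: salary (descending)

Filtered records (3):
  Mia Jackson, age 65, salary $86000
  Heidi Jones, age 50, salary $76000
  Carol Brown, age 46, salary $61000

Highest salary: Mia Jackson ($86000)

Mia Jackson


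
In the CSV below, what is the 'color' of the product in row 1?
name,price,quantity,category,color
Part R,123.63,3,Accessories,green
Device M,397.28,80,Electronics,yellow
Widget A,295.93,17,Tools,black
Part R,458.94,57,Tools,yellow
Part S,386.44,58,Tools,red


Query: Row 1 ('Part R'), column 'color'
Value: green

green


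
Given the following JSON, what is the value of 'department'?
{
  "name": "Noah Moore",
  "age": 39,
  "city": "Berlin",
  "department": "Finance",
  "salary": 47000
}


Looking up field 'department'
Value: Finance

Finance


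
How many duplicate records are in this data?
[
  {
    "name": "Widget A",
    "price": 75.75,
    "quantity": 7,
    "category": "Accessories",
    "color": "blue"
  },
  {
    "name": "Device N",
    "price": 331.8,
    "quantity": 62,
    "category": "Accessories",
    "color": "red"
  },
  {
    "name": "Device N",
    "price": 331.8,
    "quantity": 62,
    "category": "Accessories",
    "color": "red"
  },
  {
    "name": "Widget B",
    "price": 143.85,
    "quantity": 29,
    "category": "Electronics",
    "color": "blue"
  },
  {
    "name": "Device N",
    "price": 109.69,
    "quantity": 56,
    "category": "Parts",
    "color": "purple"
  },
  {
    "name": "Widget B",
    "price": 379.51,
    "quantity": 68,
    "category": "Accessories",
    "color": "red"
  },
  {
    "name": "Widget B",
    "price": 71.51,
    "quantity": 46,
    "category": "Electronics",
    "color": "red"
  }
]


Checking 7 records for duplicates:

  Row 1: Widget A ($75.75, qty 7)
  Row 2: Device N ($331.8, qty 62)
  Row 3: Device N ($331.8, qty 62) <-- DUPLICATE
  Row 4: Widget B ($143.85, qty 29)
  Row 5: Device N ($109.69, qty 56)
  Row 6: Widget B ($379.51, qty 68)
  Row 7: Widget B ($71.51, qty 46)

Duplicates found: 1
Unique records: 6

1 duplicates, 6 unique


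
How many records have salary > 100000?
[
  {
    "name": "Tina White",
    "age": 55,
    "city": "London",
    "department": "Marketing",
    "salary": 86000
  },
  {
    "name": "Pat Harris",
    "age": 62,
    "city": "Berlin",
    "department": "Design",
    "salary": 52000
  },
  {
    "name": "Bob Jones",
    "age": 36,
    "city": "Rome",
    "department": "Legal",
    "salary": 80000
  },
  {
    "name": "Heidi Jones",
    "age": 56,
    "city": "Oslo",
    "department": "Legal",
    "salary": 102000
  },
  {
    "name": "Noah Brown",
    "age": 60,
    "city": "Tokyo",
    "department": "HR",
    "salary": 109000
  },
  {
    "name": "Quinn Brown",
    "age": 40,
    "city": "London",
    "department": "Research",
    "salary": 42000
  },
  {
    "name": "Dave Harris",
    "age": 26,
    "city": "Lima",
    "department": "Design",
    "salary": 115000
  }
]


Data: 7 records
Condition: salary > 100000

Checking each record:
  Tina White: 86000
  Pat Harris: 52000
  Bob Jones: 80000
  Heidi Jones: 102000 MATCH
  Noah Brown: 109000 MATCH
  Quinn Brown: 42000
  Dave Harris: 115000 MATCH

Count: 3

3


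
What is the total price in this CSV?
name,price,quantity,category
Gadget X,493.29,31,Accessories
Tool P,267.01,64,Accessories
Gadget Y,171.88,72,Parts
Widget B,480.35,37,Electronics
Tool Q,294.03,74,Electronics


Computing total price:
Values: [493.29, 267.01, 171.88, 480.35, 294.03]
Sum = 1706.56

1706.56


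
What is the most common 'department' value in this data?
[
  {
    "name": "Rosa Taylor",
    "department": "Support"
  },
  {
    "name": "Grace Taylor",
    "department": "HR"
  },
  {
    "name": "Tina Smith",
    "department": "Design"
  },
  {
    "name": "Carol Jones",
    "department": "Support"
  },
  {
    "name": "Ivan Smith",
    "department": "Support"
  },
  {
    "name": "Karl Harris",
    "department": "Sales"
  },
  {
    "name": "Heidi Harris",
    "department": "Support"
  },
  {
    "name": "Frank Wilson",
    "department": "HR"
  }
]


Counting 'department' values across 8 records:

  Support: 4 ####
  HR: 2 ##
  Design: 1 #
  Sales: 1 #

Most common: Support (4 times)

Support (4 times)


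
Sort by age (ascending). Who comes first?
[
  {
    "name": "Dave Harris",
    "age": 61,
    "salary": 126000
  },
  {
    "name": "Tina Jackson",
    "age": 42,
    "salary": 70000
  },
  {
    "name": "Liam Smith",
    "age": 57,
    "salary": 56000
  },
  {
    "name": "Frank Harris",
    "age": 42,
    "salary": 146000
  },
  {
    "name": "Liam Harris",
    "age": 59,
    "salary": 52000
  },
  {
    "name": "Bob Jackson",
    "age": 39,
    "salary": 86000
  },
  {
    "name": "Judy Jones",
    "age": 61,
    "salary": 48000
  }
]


Sort by: age (ascending)

Sorted order:
  1. Bob Jackson (age = 39)
  2. Tina Jackson (age = 42)
  3. Frank Harris (age = 42)
  4. Liam Smith (age = 57)
  5. Liam Harris (age = 59)
  6. Dave Harris (age = 61)
  7. Judy Jones (age = 61)

First: Bob Jackson

Bob Jackson


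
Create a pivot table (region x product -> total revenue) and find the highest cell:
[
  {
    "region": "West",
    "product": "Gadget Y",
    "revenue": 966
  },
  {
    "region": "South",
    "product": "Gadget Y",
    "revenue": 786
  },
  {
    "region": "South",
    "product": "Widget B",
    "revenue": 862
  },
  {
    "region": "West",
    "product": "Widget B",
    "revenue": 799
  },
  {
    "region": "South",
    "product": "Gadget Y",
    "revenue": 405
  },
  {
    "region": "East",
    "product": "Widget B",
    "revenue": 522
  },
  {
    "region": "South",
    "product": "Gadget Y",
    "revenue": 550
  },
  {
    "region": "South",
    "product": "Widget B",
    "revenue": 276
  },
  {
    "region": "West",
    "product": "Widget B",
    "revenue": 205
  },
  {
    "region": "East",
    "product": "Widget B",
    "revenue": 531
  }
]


Pivot: region (rows) x product (columns) -> total revenue

     Gadget Y      Widget B    
East             0          1053  
South         1741          1138  
West           966          1004  

Highest: South / Gadget Y = $1741

South / Gadget Y = $1741


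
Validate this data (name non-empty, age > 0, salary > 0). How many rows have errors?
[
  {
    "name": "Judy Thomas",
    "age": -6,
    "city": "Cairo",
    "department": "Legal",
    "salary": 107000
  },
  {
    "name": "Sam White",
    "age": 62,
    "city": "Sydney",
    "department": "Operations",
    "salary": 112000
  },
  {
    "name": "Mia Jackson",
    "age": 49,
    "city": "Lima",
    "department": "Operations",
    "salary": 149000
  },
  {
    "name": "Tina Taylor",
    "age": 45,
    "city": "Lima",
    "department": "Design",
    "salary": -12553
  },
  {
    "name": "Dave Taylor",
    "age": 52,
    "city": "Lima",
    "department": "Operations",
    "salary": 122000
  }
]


Validating 5 records:
Rules: name non-empty, age > 0, salary > 0

  Row 1 (Judy Thomas): negative age: -6
  Row 2 (Sam White): OK
  Row 3 (Mia Jackson): OK
  Row 4 (Tina Taylor): negative salary: -12553
  Row 5 (Dave Taylor): OK

Total errors: 2

2 errors
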